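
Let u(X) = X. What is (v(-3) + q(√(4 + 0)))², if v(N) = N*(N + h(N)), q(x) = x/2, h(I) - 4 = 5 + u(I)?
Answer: 64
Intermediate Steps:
h(I) = 9 + I (h(I) = 4 + (5 + I) = 9 + I)
q(x) = x/2 (q(x) = x*(½) = x/2)
v(N) = N*(9 + 2*N) (v(N) = N*(N + (9 + N)) = N*(9 + 2*N))
(v(-3) + q(√(4 + 0)))² = (-3*(9 + 2*(-3)) + √(4 + 0)/2)² = (-3*(9 - 6) + √4/2)² = (-3*3 + (½)*2)² = (-9 + 1)² = (-8)² = 64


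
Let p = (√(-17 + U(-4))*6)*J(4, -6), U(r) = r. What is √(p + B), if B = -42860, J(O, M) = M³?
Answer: 2*√(-10715 - 324*I*√21) ≈ 14.309 - 207.52*I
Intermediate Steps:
p = -1296*I*√21 (p = (√(-17 - 4)*6)*(-6)³ = (√(-21)*6)*(-216) = ((I*√21)*6)*(-216) = (6*I*√21)*(-216) = -1296*I*√21 ≈ -5939.0*I)
√(p + B) = √(-1296*I*√21 - 42860) = √(-42860 - 1296*I*√21)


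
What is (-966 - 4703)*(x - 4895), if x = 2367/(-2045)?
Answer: 56761667498/2045 ≈ 2.7756e+7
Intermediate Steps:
x = -2367/2045 (x = 2367*(-1/2045) = -2367/2045 ≈ -1.1575)
(-966 - 4703)*(x - 4895) = (-966 - 4703)*(-2367/2045 - 4895) = -5669*(-10012642/2045) = 56761667498/2045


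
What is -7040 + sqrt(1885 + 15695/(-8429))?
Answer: -7040 + sqrt(133793264130)/8429 ≈ -6996.6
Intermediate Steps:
-7040 + sqrt(1885 + 15695/(-8429)) = -7040 + sqrt(1885 + 15695*(-1/8429)) = -7040 + sqrt(1885 - 15695/8429) = -7040 + sqrt(15872970/8429) = -7040 + sqrt(133793264130)/8429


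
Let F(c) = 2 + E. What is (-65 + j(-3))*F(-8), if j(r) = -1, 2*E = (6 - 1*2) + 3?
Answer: -363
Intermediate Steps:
E = 7/2 (E = ((6 - 1*2) + 3)/2 = ((6 - 2) + 3)/2 = (4 + 3)/2 = (½)*7 = 7/2 ≈ 3.5000)
F(c) = 11/2 (F(c) = 2 + 7/2 = 11/2)
(-65 + j(-3))*F(-8) = (-65 - 1)*(11/2) = -66*11/2 = -363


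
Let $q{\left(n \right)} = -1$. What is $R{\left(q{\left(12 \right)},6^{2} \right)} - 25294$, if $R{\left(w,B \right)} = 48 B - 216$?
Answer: $-23782$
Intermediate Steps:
$R{\left(w,B \right)} = -216 + 48 B$
$R{\left(q{\left(12 \right)},6^{2} \right)} - 25294 = \left(-216 + 48 \cdot 6^{2}\right) - 25294 = \left(-216 + 48 \cdot 36\right) - 25294 = \left(-216 + 1728\right) - 25294 = 1512 - 25294 = -23782$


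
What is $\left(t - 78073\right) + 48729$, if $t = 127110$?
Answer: $97766$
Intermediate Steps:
$\left(t - 78073\right) + 48729 = \left(127110 - 78073\right) + 48729 = 49037 + 48729 = 97766$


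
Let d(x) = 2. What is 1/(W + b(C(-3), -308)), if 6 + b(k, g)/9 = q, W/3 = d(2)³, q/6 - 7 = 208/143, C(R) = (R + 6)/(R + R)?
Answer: 11/4692 ≈ 0.0023444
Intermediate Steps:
C(R) = (6 + R)/(2*R) (C(R) = (6 + R)/((2*R)) = (6 + R)*(1/(2*R)) = (6 + R)/(2*R))
q = 558/11 (q = 42 + 6*(208/143) = 42 + 6*(208*(1/143)) = 42 + 6*(16/11) = 42 + 96/11 = 558/11 ≈ 50.727)
W = 24 (W = 3*2³ = 3*8 = 24)
b(k, g) = 4428/11 (b(k, g) = -54 + 9*(558/11) = -54 + 5022/11 = 4428/11)
1/(W + b(C(-3), -308)) = 1/(24 + 4428/11) = 1/(4692/11) = 11/4692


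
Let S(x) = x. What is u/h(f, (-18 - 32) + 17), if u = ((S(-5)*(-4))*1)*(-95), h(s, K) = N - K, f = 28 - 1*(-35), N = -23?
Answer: -190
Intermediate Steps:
f = 63 (f = 28 + 35 = 63)
h(s, K) = -23 - K
u = -1900 (u = (-5*(-4)*1)*(-95) = (20*1)*(-95) = 20*(-95) = -1900)
u/h(f, (-18 - 32) + 17) = -1900/(-23 - ((-18 - 32) + 17)) = -1900/(-23 - (-50 + 17)) = -1900/(-23 - 1*(-33)) = -1900/(-23 + 33) = -1900/10 = -1900*⅒ = -190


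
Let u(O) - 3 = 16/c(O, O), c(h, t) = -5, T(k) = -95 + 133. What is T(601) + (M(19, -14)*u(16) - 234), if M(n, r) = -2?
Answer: -978/5 ≈ -195.60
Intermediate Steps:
T(k) = 38
u(O) = -⅕ (u(O) = 3 + 16/(-5) = 3 + 16*(-⅕) = 3 - 16/5 = -⅕)
T(601) + (M(19, -14)*u(16) - 234) = 38 + (-2*(-⅕) - 234) = 38 + (⅖ - 234) = 38 - 1168/5 = -978/5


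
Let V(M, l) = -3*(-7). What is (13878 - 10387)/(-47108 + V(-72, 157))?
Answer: -3491/47087 ≈ -0.074139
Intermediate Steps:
V(M, l) = 21
(13878 - 10387)/(-47108 + V(-72, 157)) = (13878 - 10387)/(-47108 + 21) = 3491/(-47087) = 3491*(-1/47087) = -3491/47087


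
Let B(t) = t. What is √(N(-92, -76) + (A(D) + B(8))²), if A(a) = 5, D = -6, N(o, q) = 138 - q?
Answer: √383 ≈ 19.570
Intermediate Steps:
√(N(-92, -76) + (A(D) + B(8))²) = √((138 - 1*(-76)) + (5 + 8)²) = √((138 + 76) + 13²) = √(214 + 169) = √383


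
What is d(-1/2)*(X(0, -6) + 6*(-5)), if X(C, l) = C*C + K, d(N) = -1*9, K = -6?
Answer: 324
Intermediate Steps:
d(N) = -9
X(C, l) = -6 + C**2 (X(C, l) = C*C - 6 = C**2 - 6 = -6 + C**2)
d(-1/2)*(X(0, -6) + 6*(-5)) = -9*((-6 + 0**2) + 6*(-5)) = -9*((-6 + 0) - 30) = -9*(-6 - 30) = -9*(-36) = 324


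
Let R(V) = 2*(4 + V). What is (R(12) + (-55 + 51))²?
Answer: 784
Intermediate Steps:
R(V) = 8 + 2*V
(R(12) + (-55 + 51))² = ((8 + 2*12) + (-55 + 51))² = ((8 + 24) - 4)² = (32 - 4)² = 28² = 784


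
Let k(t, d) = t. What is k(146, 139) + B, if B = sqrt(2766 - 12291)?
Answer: 146 + 5*I*sqrt(381) ≈ 146.0 + 97.596*I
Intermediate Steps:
B = 5*I*sqrt(381) (B = sqrt(-9525) = 5*I*sqrt(381) ≈ 97.596*I)
k(146, 139) + B = 146 + 5*I*sqrt(381)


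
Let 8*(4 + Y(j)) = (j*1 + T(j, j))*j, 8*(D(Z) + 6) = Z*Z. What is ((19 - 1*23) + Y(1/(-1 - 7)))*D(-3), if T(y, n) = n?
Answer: 79833/2048 ≈ 38.981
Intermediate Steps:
D(Z) = -6 + Z²/8 (D(Z) = -6 + (Z*Z)/8 = -6 + Z²/8)
Y(j) = -4 + j²/4 (Y(j) = -4 + ((j*1 + j)*j)/8 = -4 + ((j + j)*j)/8 = -4 + ((2*j)*j)/8 = -4 + (2*j²)/8 = -4 + j²/4)
((19 - 1*23) + Y(1/(-1 - 7)))*D(-3) = ((19 - 1*23) + (-4 + (1/(-1 - 7))²/4))*(-6 + (⅛)*(-3)²) = ((19 - 23) + (-4 + (1/(-8))²/4))*(-6 + (⅛)*9) = (-4 + (-4 + (-⅛)²/4))*(-6 + 9/8) = (-4 + (-4 + (¼)*(1/64)))*(-39/8) = (-4 + (-4 + 1/256))*(-39/8) = (-4 - 1023/256)*(-39/8) = -2047/256*(-39/8) = 79833/2048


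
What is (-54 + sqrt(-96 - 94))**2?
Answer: (54 - I*sqrt(190))**2 ≈ 2726.0 - 1488.7*I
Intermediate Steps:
(-54 + sqrt(-96 - 94))**2 = (-54 + sqrt(-190))**2 = (-54 + I*sqrt(190))**2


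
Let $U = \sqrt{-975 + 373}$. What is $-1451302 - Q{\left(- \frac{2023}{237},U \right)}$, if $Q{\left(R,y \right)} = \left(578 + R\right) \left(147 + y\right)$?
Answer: $- \frac{121266045}{79} - \frac{134963 i \sqrt{602}}{237} \approx -1.535 \cdot 10^{6} - 13972.0 i$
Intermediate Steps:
$U = i \sqrt{602}$ ($U = \sqrt{-602} = i \sqrt{602} \approx 24.536 i$)
$Q{\left(R,y \right)} = \left(147 + y\right) \left(578 + R\right)$
$-1451302 - Q{\left(- \frac{2023}{237},U \right)} = -1451302 - \left(84966 + 147 \left(- \frac{2023}{237}\right) + 578 i \sqrt{602} + - \frac{2023}{237} i \sqrt{602}\right) = -1451302 - \left(84966 + 147 \left(\left(-2023\right) \frac{1}{237}\right) + 578 i \sqrt{602} + \left(-2023\right) \frac{1}{237} i \sqrt{602}\right) = -1451302 - \left(84966 + 147 \left(- \frac{2023}{237}\right) + 578 i \sqrt{602} - \frac{2023 i \sqrt{602}}{237}\right) = -1451302 - \left(84966 - \frac{99127}{79} + 578 i \sqrt{602} - \frac{2023 i \sqrt{602}}{237}\right) = -1451302 - \left(\frac{6613187}{79} + \frac{134963 i \sqrt{602}}{237}\right) = - \frac{121266045}{79} - \frac{134963 i \sqrt{602}}{237}$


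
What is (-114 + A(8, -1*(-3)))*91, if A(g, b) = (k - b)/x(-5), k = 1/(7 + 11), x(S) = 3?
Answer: -565019/54 ≈ -10463.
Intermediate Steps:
k = 1/18 ≈ 0.055556
A(g, b) = 1/54 - b/3 (A(g, b) = (1/18 - b)/3 = (1/18 - b)*(⅓) = 1/54 - b/3)
(-114 + A(8, -1*(-3)))*91 = (-114 + (1/54 - (-1)*(-3)/3))*91 = (-114 + (1/54 - ⅓*3))*91 = (-114 + (1/54 - 1))*91 = (-114 - 53/54)*91 = -6209/54*91 = -565019/54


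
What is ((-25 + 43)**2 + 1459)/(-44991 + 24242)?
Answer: -1783/20749 ≈ -0.085932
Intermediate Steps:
((-25 + 43)**2 + 1459)/(-44991 + 24242) = (18**2 + 1459)/(-20749) = (324 + 1459)*(-1/20749) = 1783*(-1/20749) = -1783/20749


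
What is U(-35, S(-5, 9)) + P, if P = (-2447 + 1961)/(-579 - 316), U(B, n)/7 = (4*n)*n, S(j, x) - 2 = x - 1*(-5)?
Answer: 6415846/895 ≈ 7168.5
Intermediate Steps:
S(j, x) = 7 + x (S(j, x) = 2 + (x - 1*(-5)) = 2 + (x + 5) = 2 + (5 + x) = 7 + x)
U(B, n) = 28*n² (U(B, n) = 7*((4*n)*n) = 7*(4*n²) = 28*n²)
P = 486/895 (P = -486/(-895) = -486*(-1/895) = 486/895 ≈ 0.54302)
U(-35, S(-5, 9)) + P = 28*(7 + 9)² + 486/895 = 28*16² + 486/895 = 28*256 + 486/895 = 7168 + 486/895 = 6415846/895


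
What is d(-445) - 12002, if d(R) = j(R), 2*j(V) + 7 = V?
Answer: -12228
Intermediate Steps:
j(V) = -7/2 + V/2
d(R) = -7/2 + R/2
d(-445) - 12002 = (-7/2 + (1/2)*(-445)) - 12002 = (-7/2 - 445/2) - 12002 = -226 - 12002 = -12228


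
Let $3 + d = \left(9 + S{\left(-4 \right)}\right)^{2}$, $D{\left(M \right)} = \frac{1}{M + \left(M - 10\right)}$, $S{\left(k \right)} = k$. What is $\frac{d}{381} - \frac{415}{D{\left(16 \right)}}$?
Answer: $- \frac{3478508}{381} \approx -9129.9$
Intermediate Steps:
$D{\left(M \right)} = \frac{1}{-10 + 2 M}$ ($D{\left(M \right)} = \frac{1}{M + \left(-10 + M\right)} = \frac{1}{-10 + 2 M}$)
$d = 22$ ($d = -3 + \left(9 - 4\right)^{2} = -3 + 5^{2} = -3 + 25 = 22$)
$\frac{d}{381} - \frac{415}{D{\left(16 \right)}} = \frac{22}{381} - \frac{415}{\frac{1}{2} \frac{1}{-5 + 16}} = 22 \cdot \frac{1}{381} - \frac{415}{\frac{1}{2} \cdot \frac{1}{11}} = \frac{22}{381} - \frac{415}{\frac{1}{2} \cdot \frac{1}{11}} = \frac{22}{381} - 415 \frac{1}{\frac{1}{22}} = \frac{22}{381} - 9130 = - \frac{3478508}{381}$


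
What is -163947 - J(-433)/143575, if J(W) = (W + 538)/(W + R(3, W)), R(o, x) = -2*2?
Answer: -2057281551864/12548455 ≈ -1.6395e+5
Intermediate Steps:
R(o, x) = -4
J(W) = (538 + W)/(-4 + W) (J(W) = (W + 538)/(W - 4) = (538 + W)/(-4 + W))
-163947 - J(-433)/143575 = -163947 - (538 - 433)/(-4 - 433)/143575 = -163947 - 105/(-437)/143575 = -163947 - (-1/437*105)/143575 = -163947 - (-105)/(437*143575) = -163947 - 1*(-21/12548455) = -163947 + 21/12548455 = -2057281551864/12548455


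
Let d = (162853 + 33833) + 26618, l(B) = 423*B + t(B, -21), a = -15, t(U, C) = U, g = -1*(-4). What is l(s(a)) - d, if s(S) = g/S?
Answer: -3351256/15 ≈ -2.2342e+5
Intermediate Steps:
g = 4
s(S) = 4/S
l(B) = 424*B (l(B) = 423*B + B = 424*B)
d = 223304 (d = 196686 + 26618 = 223304)
l(s(a)) - d = 424*(4/(-15)) - 1*223304 = 424*(4*(-1/15)) - 223304 = 424*(-4/15) - 223304 = -1696/15 - 223304 = -3351256/15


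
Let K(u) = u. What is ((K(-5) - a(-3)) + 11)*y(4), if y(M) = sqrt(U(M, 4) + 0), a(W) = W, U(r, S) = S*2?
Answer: 18*sqrt(2) ≈ 25.456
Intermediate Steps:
U(r, S) = 2*S
y(M) = 2*sqrt(2) (y(M) = sqrt(2*4 + 0) = sqrt(8 + 0) = sqrt(8) = 2*sqrt(2))
((K(-5) - a(-3)) + 11)*y(4) = ((-5 - 1*(-3)) + 11)*(2*sqrt(2)) = ((-5 + 3) + 11)*(2*sqrt(2)) = (-2 + 11)*(2*sqrt(2)) = 9*(2*sqrt(2)) = 18*sqrt(2)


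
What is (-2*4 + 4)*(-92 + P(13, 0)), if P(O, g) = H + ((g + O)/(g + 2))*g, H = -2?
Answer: 376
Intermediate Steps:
P(O, g) = -2 + g*(O + g)/(2 + g) (P(O, g) = -2 + ((g + O)/(g + 2))*g = -2 + ((O + g)/(2 + g))*g = -2 + g*(O + g)/(2 + g))
(-2*4 + 4)*(-92 + P(13, 0)) = (-2*4 + 4)*(-92 + (-4 + 0**2 - 2*0 + 13*0)/(2 + 0)) = (-8 + 4)*(-92 + (-4 + 0 + 0 + 0)/2) = -4*(-92 + (1/2)*(-4)) = -4*(-92 - 2) = -4*(-94) = 376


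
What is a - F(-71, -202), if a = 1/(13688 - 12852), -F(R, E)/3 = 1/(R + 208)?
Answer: 2645/114532 ≈ 0.023094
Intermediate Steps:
F(R, E) = -3/(208 + R) (F(R, E) = -3/(R + 208) = -3/(208 + R))
a = 1/836 ≈ 0.0011962
a - F(-71, -202) = 1/836 - (-3)/(208 - 71) = 1/836 - (-3)/137 = 1/836 - 1*(-3/137) = 1/836 + 3/137 = 2645/114532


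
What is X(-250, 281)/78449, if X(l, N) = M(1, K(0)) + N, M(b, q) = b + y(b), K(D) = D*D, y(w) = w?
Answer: 283/78449 ≈ 0.0036074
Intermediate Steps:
K(D) = D²
M(b, q) = 2*b (M(b, q) = b + b = 2*b)
X(l, N) = 2 + N (X(l, N) = 2*1 + N = 2 + N)
X(-250, 281)/78449 = (2 + 281)/78449 = 283*(1/78449) = 283/78449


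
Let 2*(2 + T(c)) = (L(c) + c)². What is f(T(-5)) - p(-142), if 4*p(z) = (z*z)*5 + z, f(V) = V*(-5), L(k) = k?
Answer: -50819/2 ≈ -25410.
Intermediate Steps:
T(c) = -2 + 2*c² (T(c) = -2 + (c + c)²/2 = -2 + (2*c)²/2 = -2 + (4*c²)/2 = -2 + 2*c²)
f(V) = -5*V
p(z) = z/4 + 5*z²/4 (p(z) = ((z*z)*5 + z)/4 = (z²*5 + z)/4 = (5*z² + z)/4 = (z + 5*z²)/4 = z/4 + 5*z²/4)
f(T(-5)) - p(-142) = -5*(-2 + 2*(-5)²) - (-142)*(1 + 5*(-142))/4 = -5*(-2 + 2*25) - (-142)*(1 - 710)/4 = -5*(-2 + 50) - (-142)*(-709)/4 = -5*48 - 1*50339/2 = -240 - 50339/2 = -50819/2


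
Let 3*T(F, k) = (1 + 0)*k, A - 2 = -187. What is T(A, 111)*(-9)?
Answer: -333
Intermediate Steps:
A = -185 (A = 2 - 187 = -185)
T(F, k) = k/3 (T(F, k) = ((1 + 0)*k)/3 = (1*k)/3 = k/3)
T(A, 111)*(-9) = ((1/3)*111)*(-9) = 37*(-9) = -333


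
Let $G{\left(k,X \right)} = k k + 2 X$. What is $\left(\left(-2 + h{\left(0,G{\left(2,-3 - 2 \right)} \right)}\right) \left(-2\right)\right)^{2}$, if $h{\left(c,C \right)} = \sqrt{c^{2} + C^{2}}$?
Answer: $64$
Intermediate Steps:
$G{\left(k,X \right)} = k^{2} + 2 X$
$h{\left(c,C \right)} = \sqrt{C^{2} + c^{2}}$
$\left(\left(-2 + h{\left(0,G{\left(2,-3 - 2 \right)} \right)}\right) \left(-2\right)\right)^{2} = \left(\left(-2 + \sqrt{\left(2^{2} + 2 \left(-3 - 2\right)\right)^{2} + 0^{2}}\right) \left(-2\right)\right)^{2} = \left(\left(-2 + \sqrt{\left(4 + 2 \left(-5\right)\right)^{2} + 0}\right) \left(-2\right)\right)^{2} = \left(\left(-2 + \sqrt{\left(4 - 10\right)^{2} + 0}\right) \left(-2\right)\right)^{2} = \left(\left(-2 + \sqrt{\left(-6\right)^{2} + 0}\right) \left(-2\right)\right)^{2} = \left(\left(-2 + \sqrt{36 + 0}\right) \left(-2\right)\right)^{2} = \left(\left(-2 + \sqrt{36}\right) \left(-2\right)\right)^{2} = \left(\left(-2 + 6\right) \left(-2\right)\right)^{2} = \left(4 \left(-2\right)\right)^{2} = \left(-8\right)^{2} = 64$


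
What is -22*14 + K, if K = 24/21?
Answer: -2148/7 ≈ -306.86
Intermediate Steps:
K = 8/7 (K = 24*(1/21) = 8/7 ≈ 1.1429)
-22*14 + K = -22*14 + 8/7 = -308 + 8/7 = -2148/7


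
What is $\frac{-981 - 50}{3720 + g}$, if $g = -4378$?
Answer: $\frac{1031}{658} \approx 1.5669$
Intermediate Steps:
$\frac{-981 - 50}{3720 + g} = \frac{-981 - 50}{3720 - 4378} = - \frac{1031}{-658} = \left(-1031\right) \left(- \frac{1}{658}\right) = \frac{1031}{658}$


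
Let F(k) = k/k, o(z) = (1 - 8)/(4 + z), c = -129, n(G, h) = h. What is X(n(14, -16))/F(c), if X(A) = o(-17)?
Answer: 7/13 ≈ 0.53846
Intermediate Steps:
o(z) = -7/(4 + z)
F(k) = 1
X(A) = 7/13 (X(A) = -7/(4 - 17) = -7/(-13) = -7*(-1/13) = 7/13)
X(n(14, -16))/F(c) = (7/13)/1 = (7/13)*1 = 7/13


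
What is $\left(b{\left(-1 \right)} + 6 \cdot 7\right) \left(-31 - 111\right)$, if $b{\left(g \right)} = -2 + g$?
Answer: $-5538$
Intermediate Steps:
$\left(b{\left(-1 \right)} + 6 \cdot 7\right) \left(-31 - 111\right) = \left(\left(-2 - 1\right) + 6 \cdot 7\right) \left(-31 - 111\right) = \left(-3 + 42\right) \left(-142\right) = 39 \left(-142\right) = -5538$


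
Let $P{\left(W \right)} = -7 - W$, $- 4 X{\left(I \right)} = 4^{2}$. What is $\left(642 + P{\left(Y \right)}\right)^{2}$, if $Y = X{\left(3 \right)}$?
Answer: $408321$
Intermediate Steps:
$X{\left(I \right)} = -4$ ($X{\left(I \right)} = - \frac{4^{2}}{4} = \left(- \frac{1}{4}\right) 16 = -4$)
$Y = -4$
$\left(642 + P{\left(Y \right)}\right)^{2} = \left(642 - 3\right)^{2} = 639^{2} = 408321$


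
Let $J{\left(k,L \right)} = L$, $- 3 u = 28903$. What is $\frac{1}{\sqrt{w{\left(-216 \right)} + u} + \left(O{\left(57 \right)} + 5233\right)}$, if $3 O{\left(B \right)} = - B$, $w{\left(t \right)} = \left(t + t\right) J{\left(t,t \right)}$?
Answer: $\frac{15642}{81306355} - \frac{\sqrt{753099}}{81306355} \approx 0.00018171$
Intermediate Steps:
$u = - \frac{28903}{3}$ ($u = \left(- \frac{1}{3}\right) 28903 = - \frac{28903}{3} \approx -9634.3$)
$w{\left(t \right)} = 2 t^{2}$ ($w{\left(t \right)} = \left(t + t\right) t = 2 t t = 2 t^{2}$)
$O{\left(B \right)} = - \frac{B}{3}$ ($O{\left(B \right)} = \frac{\left(-1\right) B}{3} = - \frac{B}{3}$)
$\frac{1}{\sqrt{w{\left(-216 \right)} + u} + \left(O{\left(57 \right)} + 5233\right)} = \frac{1}{\sqrt{2 \left(-216\right)^{2} - \frac{28903}{3}} + \left(\left(- \frac{1}{3}\right) 57 + 5233\right)} = \frac{1}{\sqrt{2 \cdot 46656 - \frac{28903}{3}} + \left(-19 + 5233\right)} = \frac{1}{\sqrt{93312 - \frac{28903}{3}} + 5214} = \frac{1}{\sqrt{\frac{251033}{3}} + 5214} = \frac{1}{\frac{\sqrt{753099}}{3} + 5214} = \frac{1}{5214 + \frac{\sqrt{753099}}{3}}$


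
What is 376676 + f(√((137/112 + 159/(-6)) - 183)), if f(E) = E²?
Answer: 42164385/112 ≈ 3.7647e+5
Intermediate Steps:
376676 + f(√((137/112 + 159/(-6)) - 183)) = 376676 + (√((137/112 + 159/(-6)) - 183))² = 376676 + (√((137*(1/112) + 159*(-⅙)) - 183))² = 376676 + (√((137/112 - 53/2) - 183))² = 376676 + (√(-2831/112 - 183))² = 376676 + (√(-23327/112))² = 376676 + (I*√163289/28)² = 376676 - 23327/112 = 42164385/112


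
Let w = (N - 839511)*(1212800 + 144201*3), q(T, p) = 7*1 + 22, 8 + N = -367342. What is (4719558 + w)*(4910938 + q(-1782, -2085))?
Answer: -9752041070633490975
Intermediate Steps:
N = -367350 (N = -8 - 367342 = -367350)
q(T, p) = 29 (q(T, p) = 7 + 22 = 29)
w = -1985772709983 (w = (-367350 - 839511)*(1212800 + 144201*3) = -1206861*(1212800 + 432603) = -1206861*1645403 = -1985772709983)
(4719558 + w)*(4910938 + q(-1782, -2085)) = (4719558 - 1985772709983)*(4910938 + 29) = -1985767990425*4910967 = -9752041070633490975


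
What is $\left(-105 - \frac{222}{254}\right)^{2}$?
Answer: $\frac{180794916}{16129} \approx 11209.0$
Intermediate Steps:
$\left(-105 - \frac{222}{254}\right)^{2} = \left(-105 - \frac{111}{127}\right)^{2} = \left(- \frac{13446}{127}\right)^{2} = \frac{180794916}{16129}$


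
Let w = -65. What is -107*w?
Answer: 6955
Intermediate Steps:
-107*w = -107*(-65) = 6955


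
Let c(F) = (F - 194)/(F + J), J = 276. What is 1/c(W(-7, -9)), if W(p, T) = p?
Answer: -269/201 ≈ -1.3383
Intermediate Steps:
c(F) = (-194 + F)/(276 + F) (c(F) = (F - 194)/(F + 276) = (-194 + F)/(276 + F))
1/c(W(-7, -9)) = 1/((-194 - 7)/(276 - 7)) = 1/(-201/269) = -269/201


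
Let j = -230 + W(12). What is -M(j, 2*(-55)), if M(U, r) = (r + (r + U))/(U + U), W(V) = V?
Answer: -219/218 ≈ -1.0046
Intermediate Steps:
j = -218 (j = -230 + 12 = -218)
M(U, r) = (U + 2*r)/(2*U) (M(U, r) = (r + (U + r))/((2*U)) = (U + 2*r)*(1/(2*U)) = (U + 2*r)/(2*U))
-M(j, 2*(-55)) = -(2*(-55) + (1/2)*(-218))/(-218) = -(-1)*(-110 - 109)/218 = -(-1)*(-219)/218 = -1*219/218 = -219/218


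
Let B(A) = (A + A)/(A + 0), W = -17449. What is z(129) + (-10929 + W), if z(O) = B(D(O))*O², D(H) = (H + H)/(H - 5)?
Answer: 4904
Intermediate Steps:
D(H) = 2*H/(-5 + H) (D(H) = (2*H)/(-5 + H) = 2*H/(-5 + H))
B(A) = 2 (B(A) = (2*A)/A = 2)
z(O) = 2*O²
z(129) + (-10929 + W) = 2*129² + (-10929 - 17449) = 2*16641 - 28378 = 33282 - 28378 = 4904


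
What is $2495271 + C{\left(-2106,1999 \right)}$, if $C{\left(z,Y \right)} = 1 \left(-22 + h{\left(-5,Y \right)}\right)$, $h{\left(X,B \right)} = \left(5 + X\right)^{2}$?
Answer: $2495249$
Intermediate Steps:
$C{\left(z,Y \right)} = -22$ ($C{\left(z,Y \right)} = 1 \left(-22 + \left(5 - 5\right)^{2}\right) = 1 \left(-22 + 0^{2}\right) = 1 \left(-22 + 0\right) = 1 \left(-22\right) = -22$)
$2495271 + C{\left(-2106,1999 \right)} = 2495271 - 22 = 2495249$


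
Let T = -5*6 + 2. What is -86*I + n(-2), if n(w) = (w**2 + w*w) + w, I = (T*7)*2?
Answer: 33718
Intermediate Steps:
T = -28 (T = -30 + 2 = -28)
I = -392 (I = -28*7*2 = -196*2 = -392)
n(w) = w + 2*w**2 (n(w) = (w**2 + w**2) + w = 2*w**2 + w = w + 2*w**2)
-86*I + n(-2) = -86*(-392) - 2*(1 + 2*(-2)) = 33712 - 2*(1 - 4) = 33712 - 2*(-3) = 33712 + 6 = 33718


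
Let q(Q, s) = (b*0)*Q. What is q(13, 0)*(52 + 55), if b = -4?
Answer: 0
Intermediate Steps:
q(Q, s) = 0 (q(Q, s) = (-4*0)*Q = 0*Q = 0)
q(13, 0)*(52 + 55) = 0*(52 + 55) = 0*107 = 0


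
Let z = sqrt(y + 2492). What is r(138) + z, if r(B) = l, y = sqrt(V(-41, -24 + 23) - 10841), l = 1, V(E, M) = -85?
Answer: 1 + sqrt(2492 + 3*I*sqrt(1214)) ≈ 50.931 + 1.0467*I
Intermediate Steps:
y = 3*I*sqrt(1214) (y = sqrt(-85 - 10841) = sqrt(-10926) = 3*I*sqrt(1214) ≈ 104.53*I)
r(B) = 1
z = sqrt(2492 + 3*I*sqrt(1214)) (z = sqrt(3*I*sqrt(1214) + 2492) = sqrt(2492 + 3*I*sqrt(1214)) ≈ 49.931 + 1.0467*I)
r(138) + z = 1 + sqrt(2492 + 3*I*sqrt(1214))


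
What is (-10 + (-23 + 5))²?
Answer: 784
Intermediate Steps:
(-10 + (-23 + 5))² = (-10 - 18)² = (-28)² = 784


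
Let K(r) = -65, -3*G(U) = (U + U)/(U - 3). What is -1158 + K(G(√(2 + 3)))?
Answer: -1223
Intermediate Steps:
G(U) = -2*U/(3*(-3 + U)) (G(U) = -(U + U)/(3*(U - 3)) = -2*U/(3*(-3 + U)))
-1158 + K(G(√(2 + 3))) = -1158 - 65 = -1223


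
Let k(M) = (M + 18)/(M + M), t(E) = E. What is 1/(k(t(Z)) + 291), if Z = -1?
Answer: 2/565 ≈ 0.0035398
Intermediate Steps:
k(M) = (18 + M)/(2*M) (k(M) = (18 + M)/((2*M)) = (18 + M)*(1/(2*M)) = (18 + M)/(2*M))
1/(k(t(Z)) + 291) = 1/((½)*(18 - 1)/(-1) + 291) = 1/((½)*(-1)*17 + 291) = 1/(-17/2 + 291) = 1/(565/2) = 2/565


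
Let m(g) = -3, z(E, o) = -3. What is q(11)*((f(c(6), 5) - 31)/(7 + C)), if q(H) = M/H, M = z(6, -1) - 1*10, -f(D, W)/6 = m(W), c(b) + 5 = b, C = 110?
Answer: 13/99 ≈ 0.13131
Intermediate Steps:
c(b) = -5 + b
f(D, W) = 18 (f(D, W) = -6*(-3) = 18)
M = -13 (M = -3 - 1*10 = -3 - 10 = -13)
q(H) = -13/H
q(11)*((f(c(6), 5) - 31)/(7 + C)) = (-13/11)*((18 - 31)/(7 + 110)) = (-13*1/11)*(-13/117) = -(-169)/(11*117) = -13/11*(-⅑) = 13/99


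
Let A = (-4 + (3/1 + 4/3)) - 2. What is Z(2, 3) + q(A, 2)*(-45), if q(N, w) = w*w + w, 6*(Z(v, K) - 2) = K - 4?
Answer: -1609/6 ≈ -268.17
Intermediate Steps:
Z(v, K) = 4/3 + K/6 (Z(v, K) = 2 + (K - 4)/6 = 2 + (-4 + K)/6 = 2 + (-⅔ + K/6) = 4/3 + K/6)
A = -5/3 (A = (-4 + (3*1 + 4*(⅓))) - 2 = (-4 + (3 + 4/3)) - 2 = (-4 + 13/3) - 2 = ⅓ - 2 = -5/3 ≈ -1.6667)
q(N, w) = w + w² (q(N, w) = w² + w = w + w²)
Z(2, 3) + q(A, 2)*(-45) = (4/3 + (⅙)*3) + (2*(1 + 2))*(-45) = (4/3 + ½) + (2*3)*(-45) = 11/6 + 6*(-45) = 11/6 - 270 = -1609/6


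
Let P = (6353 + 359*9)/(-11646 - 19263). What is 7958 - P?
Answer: 245983406/30909 ≈ 7958.3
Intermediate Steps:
P = -9584/30909 (P = (6353 + 3231)/(-30909) = 9584*(-1/30909) = -9584/30909 ≈ -0.31007)
7958 - P = 7958 - 1*(-9584/30909) = 7958 + 9584/30909 = 245983406/30909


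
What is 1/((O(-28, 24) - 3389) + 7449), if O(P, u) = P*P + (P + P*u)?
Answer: 1/4144 ≈ 0.00024131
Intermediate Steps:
O(P, u) = P + P**2 + P*u (O(P, u) = P**2 + (P + P*u) = P + P**2 + P*u)
1/((O(-28, 24) - 3389) + 7449) = 1/((-28*(1 - 28 + 24) - 3389) + 7449) = 1/((-28*(-3) - 3389) + 7449) = 1/((84 - 3389) + 7449) = 1/(-3305 + 7449) = 1/4144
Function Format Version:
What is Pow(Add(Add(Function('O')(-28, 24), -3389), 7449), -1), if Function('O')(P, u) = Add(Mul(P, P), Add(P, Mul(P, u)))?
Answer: Rational(1, 4144) ≈ 0.00024131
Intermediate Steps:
Function('O')(P, u) = Add(P, Pow(P, 2), Mul(P, u)) (Function('O')(P, u) = Add(Pow(P, 2), Add(P, Mul(P, u))) = Add(P, Pow(P, 2), Mul(P, u)))
Pow(Add(Add(Function('O')(-28, 24), -3389), 7449), -1) = Pow(Add(Add(Mul(-28, Add(1, -28, 24)), -3389), 7449), -1) = Pow(Add(Add(Mul(-28, -3), -3389), 7449), -1) = Pow(Add(Add(84, -3389), 7449), -1) = Pow(Add(-3305, 7449), -1) = Pow(4144, -1) = Rational(1, 4144)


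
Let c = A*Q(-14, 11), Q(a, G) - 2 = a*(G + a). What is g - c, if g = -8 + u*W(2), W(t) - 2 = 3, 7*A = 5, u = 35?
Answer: 949/7 ≈ 135.57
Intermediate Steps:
Q(a, G) = 2 + a*(G + a)
A = 5/7 (A = (⅐)*5 = 5/7 ≈ 0.71429)
W(t) = 5 (W(t) = 2 + 3 = 5)
g = 167 (g = -8 + 35*5 = -8 + 175 = 167)
c = 220/7 (c = 5*(2 + (-14)² + 11*(-14))/7 = 5*(2 + 196 - 154)/7 = (5/7)*44 = 220/7 ≈ 31.429)
g - c = 167 - 1*220/7 = 167 - 220/7 = 949/7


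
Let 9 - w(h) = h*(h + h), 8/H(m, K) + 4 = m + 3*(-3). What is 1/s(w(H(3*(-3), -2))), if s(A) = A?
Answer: 121/1057 ≈ 0.11447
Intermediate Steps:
H(m, K) = 8/(-13 + m) (H(m, K) = 8/(-4 + (m + 3*(-3))) = 8/(-4 + (m - 9)) = 8/(-4 + (-9 + m)) = 8/(-13 + m))
w(h) = 9 - 2*h**2 (w(h) = 9 - h*(h + h) = 9 - h*2*h = 9 - 2*h**2)
1/s(w(H(3*(-3), -2))) = 1/(9 - 2*64/(-13 + 3*(-3))**2) = 1/(9 - 2*64/(-13 - 9)**2) = 1/(9 - 2*(8/(-22))**2) = 1/(9 - 2*(8*(-1/22))**2) = 1/(9 - 2*(-4/11)**2) = 1/(9 - 2*16/121) = 1/(9 - 32/121) = 1/(1057/121) = 121/1057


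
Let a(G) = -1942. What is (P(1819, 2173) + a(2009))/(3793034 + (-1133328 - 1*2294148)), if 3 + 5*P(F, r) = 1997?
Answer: -3858/913895 ≈ -0.0042215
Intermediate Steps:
P(F, r) = 1994/5 (P(F, r) = -⅗ + (⅕)*1997 = -⅗ + 1997/5 = 1994/5)
(P(1819, 2173) + a(2009))/(3793034 + (-1133328 - 1*2294148)) = (1994/5 - 1942)/(3793034 + (-1133328 - 1*2294148)) = -7716/(5*(3793034 + (-1133328 - 2294148))) = -7716/(5*(3793034 - 3427476)) = -7716/5/365558 = -7716/5*1/365558 = -3858/913895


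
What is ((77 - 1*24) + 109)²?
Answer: 26244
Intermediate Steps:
((77 - 1*24) + 109)² = ((77 - 24) + 109)² = (53 + 109)² = 162² = 26244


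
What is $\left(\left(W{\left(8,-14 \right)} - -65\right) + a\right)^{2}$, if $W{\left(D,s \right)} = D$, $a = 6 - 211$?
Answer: $17424$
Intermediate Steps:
$a = -205$
$\left(\left(W{\left(8,-14 \right)} - -65\right) + a\right)^{2} = \left(\left(8 - -65\right) - 205\right)^{2} = \left(\left(8 + 65\right) - 205\right)^{2} = \left(73 - 205\right)^{2} = \left(-132\right)^{2} = 17424$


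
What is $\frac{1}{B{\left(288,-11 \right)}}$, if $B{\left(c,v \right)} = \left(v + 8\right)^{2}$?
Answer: $\frac{1}{9} \approx 0.11111$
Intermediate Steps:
$B{\left(c,v \right)} = \left(8 + v\right)^{2}$
$\frac{1}{B{\left(288,-11 \right)}} = \frac{1}{\left(8 - 11\right)^{2}} = \frac{1}{\left(-3\right)^{2}} = \frac{1}{9}$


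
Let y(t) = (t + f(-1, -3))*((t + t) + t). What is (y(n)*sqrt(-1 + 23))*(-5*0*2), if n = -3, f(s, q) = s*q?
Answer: 0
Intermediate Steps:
f(s, q) = q*s
y(t) = 3*t*(3 + t) (y(t) = (t - 3*(-1))*((t + t) + t) = (t + 3)*(2*t + t) = (3 + t)*(3*t) = 3*t*(3 + t))
(y(n)*sqrt(-1 + 23))*(-5*0*2) = ((3*(-3)*(3 - 3))*sqrt(-1 + 23))*(-5*0*2) = ((3*(-3)*0)*sqrt(22))*(0*2) = (0*sqrt(22))*0 = 0*0 = 0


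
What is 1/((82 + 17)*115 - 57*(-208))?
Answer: 1/23241 ≈ 4.3027e-5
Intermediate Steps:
1/((82 + 17)*115 - 57*(-208)) = 1/(99*115 + 11856) = 1/(11385 + 11856) = 1/23241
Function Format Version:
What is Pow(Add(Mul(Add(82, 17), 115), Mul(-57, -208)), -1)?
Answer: Rational(1, 23241) ≈ 4.3027e-5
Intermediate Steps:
Pow(Add(Mul(Add(82, 17), 115), Mul(-57, -208)), -1) = Pow(Add(Mul(99, 115), 11856), -1) = Pow(Add(11385, 11856), -1) = Pow(23241, -1) = Rational(1, 23241)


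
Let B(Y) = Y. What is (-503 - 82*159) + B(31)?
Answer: -13510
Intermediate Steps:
(-503 - 82*159) + B(31) = (-503 - 82*159) + 31 = (-503 - 13038) + 31 = -13541 + 31 = -13510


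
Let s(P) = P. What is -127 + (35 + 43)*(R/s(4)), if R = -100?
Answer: -2077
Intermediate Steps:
-127 + (35 + 43)*(R/s(4)) = -127 + (35 + 43)*(-100/4) = -127 + 78*(-100*¼) = -127 + 78*(-25) = -127 - 1950 = -2077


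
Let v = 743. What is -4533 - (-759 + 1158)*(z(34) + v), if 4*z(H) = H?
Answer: -608763/2 ≈ -3.0438e+5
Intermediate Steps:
z(H) = H/4
-4533 - (-759 + 1158)*(z(34) + v) = -4533 - (-759 + 1158)*((¼)*34 + 743) = -4533 - 399*(17/2 + 743) = -4533 - 399*1503/2 = -4533 - 1*599697/2 = -4533 - 599697/2 = -608763/2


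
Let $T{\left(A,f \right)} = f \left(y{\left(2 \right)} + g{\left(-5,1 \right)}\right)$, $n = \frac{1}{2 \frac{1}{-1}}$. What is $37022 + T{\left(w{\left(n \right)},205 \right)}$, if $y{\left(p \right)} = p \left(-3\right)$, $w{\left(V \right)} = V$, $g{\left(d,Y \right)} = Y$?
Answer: $35997$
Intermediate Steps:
$n = - \frac{1}{2}$ ($n = \frac{1}{2 \left(-1\right)} = \frac{1}{-2} = - \frac{1}{2} \approx -0.5$)
$y{\left(p \right)} = - 3 p$
$T{\left(A,f \right)} = - 5 f$ ($T{\left(A,f \right)} = f \left(\left(-3\right) 2 + 1\right) = f \left(-6 + 1\right) = f \left(-5\right) = - 5 f$)
$37022 + T{\left(w{\left(n \right)},205 \right)} = 37022 - 1025 = 35997$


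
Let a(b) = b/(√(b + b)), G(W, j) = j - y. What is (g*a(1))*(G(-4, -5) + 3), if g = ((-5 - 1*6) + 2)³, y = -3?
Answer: -729*√2/2 ≈ -515.48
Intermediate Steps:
G(W, j) = 3 + j (G(W, j) = j - 1*(-3) = j + 3 = 3 + j)
g = -729 (g = ((-5 - 6) + 2)³ = (-11 + 2)³ = (-9)³ = -729)
a(b) = √2*√b/2 (a(b) = b/(√(2*b)) = b/((√2*√b)) = b*(√2/(2*√b)) = √2*√b/2)
(g*a(1))*(G(-4, -5) + 3) = (-729*√2*√1/2)*((3 - 5) + 3) = (-729*√2/2)*(-2 + 3) = -729*√2/2*1 = -729*√2/2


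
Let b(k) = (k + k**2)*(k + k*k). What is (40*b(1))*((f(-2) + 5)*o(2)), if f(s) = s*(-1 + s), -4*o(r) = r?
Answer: -880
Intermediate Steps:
o(r) = -r/4
b(k) = (k + k**2)**2 (b(k) = (k + k**2)*(k + k**2) = (k + k**2)**2)
(40*b(1))*((f(-2) + 5)*o(2)) = (40*(1**2*(1 + 1)**2))*((-2*(-1 - 2) + 5)*(-1/4*2)) = (40*(1*2**2))*((-2*(-3) + 5)*(-1/2)) = (40*(1*4))*((6 + 5)*(-1/2)) = (40*4)*(11*(-1/2)) = 160*(-11/2) = -880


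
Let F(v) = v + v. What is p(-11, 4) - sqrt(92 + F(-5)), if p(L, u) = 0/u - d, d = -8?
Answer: 8 - sqrt(82) ≈ -1.0554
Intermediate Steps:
F(v) = 2*v
p(L, u) = 8 (p(L, u) = 0/u - 1*(-8) = 0 + 8 = 8)
p(-11, 4) - sqrt(92 + F(-5)) = 8 - sqrt(92 + 2*(-5)) = 8 - sqrt(92 - 10) = 8 - sqrt(82)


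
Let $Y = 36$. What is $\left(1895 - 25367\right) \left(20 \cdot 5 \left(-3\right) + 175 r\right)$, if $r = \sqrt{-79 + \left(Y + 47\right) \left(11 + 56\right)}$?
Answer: $7041600 - 4107600 \sqrt{5482} \approx -2.9709 \cdot 10^{8}$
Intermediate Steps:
$r = \sqrt{5482}$ ($r = \sqrt{-79 + \left(36 + 47\right) \left(11 + 56\right)} = \sqrt{-79 + 83 \cdot 67} = \sqrt{-79 + 5561} = \sqrt{5482} \approx 74.041$)
$\left(1895 - 25367\right) \left(20 \cdot 5 \left(-3\right) + 175 r\right) = \left(1895 - 25367\right) \left(20 \cdot 5 \left(-3\right) + 175 \sqrt{5482}\right) = - 23472 \left(100 \left(-3\right) + 175 \sqrt{5482}\right) = - 23472 \left(-300 + 175 \sqrt{5482}\right) = 7041600 - 4107600 \sqrt{5482}$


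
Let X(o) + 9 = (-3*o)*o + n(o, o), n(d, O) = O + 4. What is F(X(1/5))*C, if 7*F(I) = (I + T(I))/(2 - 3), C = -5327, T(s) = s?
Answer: -187206/25 ≈ -7488.2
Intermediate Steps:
n(d, O) = 4 + O
X(o) = -5 + o - 3*o**2 (X(o) = -9 + ((-3*o)*o + (4 + o)) = -9 + (-3*o**2 + (4 + o)) = -9 + (4 + o - 3*o**2) = -5 + o - 3*o**2)
F(I) = -2*I/7 (F(I) = ((I + I)/(2 - 3))/7 = ((2*I)/(-1))/7 = ((2*I)*(-1))/7 = (-2*I)/7 = -2*I/7)
F(X(1/5))*C = -2*(-5 + 1/5 - 3*(1/5)**2)/7*(-5327) = -2*(-5 + 1/5 - 3*1/25)/7*(-5327) = -2*(-5 + 1/5 - 3/25)/7*(-5327) = -2/7*(-123/25)*(-5327) = (246/175)*(-5327) = -187206/25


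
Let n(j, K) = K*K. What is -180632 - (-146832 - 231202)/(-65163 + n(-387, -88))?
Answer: -10372086842/57419 ≈ -1.8064e+5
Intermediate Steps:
n(j, K) = K²
-180632 - (-146832 - 231202)/(-65163 + n(-387, -88)) = -180632 - (-146832 - 231202)/(-65163 + (-88)²) = -180632 - (-378034)/(-65163 + 7744) = -180632 - (-378034)/(-57419) = -180632 - (-378034)*(-1)/57419 = -180632 - 1*378034/57419 = -180632 - 378034/57419 = -10372086842/57419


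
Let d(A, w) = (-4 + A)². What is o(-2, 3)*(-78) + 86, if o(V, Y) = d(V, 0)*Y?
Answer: -8338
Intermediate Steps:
o(V, Y) = Y*(-4 + V)² (o(V, Y) = (-4 + V)²*Y = Y*(-4 + V)²)
o(-2, 3)*(-78) + 86 = (3*(-4 - 2)²)*(-78) + 86 = (3*(-6)²)*(-78) + 86 = (3*36)*(-78) + 86 = 108*(-78) + 86 = -8424 + 86 = -8338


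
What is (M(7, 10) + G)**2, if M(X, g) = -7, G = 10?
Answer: 9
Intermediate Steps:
(M(7, 10) + G)**2 = (-7 + 10)**2 = 3**2 = 9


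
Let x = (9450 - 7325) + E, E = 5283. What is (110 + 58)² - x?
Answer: 20816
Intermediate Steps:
x = 7408 (x = (9450 - 7325) + 5283 = 2125 + 5283 = 7408)
(110 + 58)² - x = (110 + 58)² - 1*7408 = 168² - 7408 = 28224 - 7408 = 20816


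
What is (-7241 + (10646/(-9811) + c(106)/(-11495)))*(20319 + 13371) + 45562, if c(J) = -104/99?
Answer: -181572347631048692/744331137 ≈ -2.4394e+8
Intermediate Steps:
c(J) = -104/99 (c(J) = -104*1/99 = -104/99)
(-7241 + (10646/(-9811) + c(106)/(-11495)))*(20319 + 13371) + 45562 = (-7241 + (10646/(-9811) - 104/99/(-11495)))*(20319 + 13371) + 45562 = (-7241 + (10646*(-1/9811) - 104/99*(-1/11495)))*33690 + 45562 = (-7241 + (-10646/9811 + 104/1138005))*33690 + 45562 = (-7241 - 12114180886/11164967055)*33690 + 45562 = -80857640626141/11164967055*33690 + 45562 = -181606260846312686/744331137 + 45562 = -181572347631048692/744331137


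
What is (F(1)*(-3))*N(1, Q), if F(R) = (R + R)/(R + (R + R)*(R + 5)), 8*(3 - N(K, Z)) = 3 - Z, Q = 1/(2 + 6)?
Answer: -39/32 ≈ -1.2188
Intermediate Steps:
Q = 1/8 ≈ 0.12500
N(K, Z) = 21/8 + Z/8 (N(K, Z) = 3 - (3 - Z)/8 = 3 + (-3/8 + Z/8) = 21/8 + Z/8)
F(R) = 2*R/(R + 2*R*(5 + R)) (F(R) = (2*R)/(R + (2*R)*(5 + R)) = (2*R)/(R + 2*R*(5 + R)) = 2*R/(R + 2*R*(5 + R)))
(F(1)*(-3))*N(1, Q) = ((2/(11 + 2*1))*(-3))*(21/8 + (1/8)*(1/8)) = ((2/(11 + 2))*(-3))*(21/8 + 1/64) = ((2/13)*(-3))*(169/64) = -6/13*169/64 = -39/32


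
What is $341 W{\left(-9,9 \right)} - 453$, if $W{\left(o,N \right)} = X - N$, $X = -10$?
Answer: $-6932$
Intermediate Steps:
$W{\left(o,N \right)} = -10 - N$
$341 W{\left(-9,9 \right)} - 453 = 341 \left(-10 - 9\right) - 453 = 341 \left(-19\right) - 453 = -6479 - 453 = -6932$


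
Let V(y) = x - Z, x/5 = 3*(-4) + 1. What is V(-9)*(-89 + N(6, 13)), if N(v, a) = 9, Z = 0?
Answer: 4400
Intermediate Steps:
x = -55 (x = 5*(3*(-4) + 1) = 5*(-12 + 1) = 5*(-11) = -55)
V(y) = -55 (V(y) = -55 - 1*0 = -55 + 0 = -55)
V(-9)*(-89 + N(6, 13)) = -55*(-89 + 9) = -55*(-80) = 4400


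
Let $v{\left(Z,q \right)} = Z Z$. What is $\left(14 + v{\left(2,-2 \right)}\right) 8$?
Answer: $144$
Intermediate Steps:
$v{\left(Z,q \right)} = Z^{2}$
$\left(14 + v{\left(2,-2 \right)}\right) 8 = \left(14 + 2^{2}\right) 8 = \left(14 + 4\right) 8 = 18 \cdot 8 = 144$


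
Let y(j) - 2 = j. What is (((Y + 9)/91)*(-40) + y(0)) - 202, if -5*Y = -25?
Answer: -2680/13 ≈ -206.15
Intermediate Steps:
Y = 5 (Y = -⅕*(-25) = 5)
y(j) = 2 + j
(((Y + 9)/91)*(-40) + y(0)) - 202 = (((5 + 9)/91)*(-40) + (2 + 0)) - 202 = ((14*(1/91))*(-40) + 2) - 202 = ((2/13)*(-40) + 2) - 202 = (-80/13 + 2) - 202 = -54/13 - 202 = -2680/13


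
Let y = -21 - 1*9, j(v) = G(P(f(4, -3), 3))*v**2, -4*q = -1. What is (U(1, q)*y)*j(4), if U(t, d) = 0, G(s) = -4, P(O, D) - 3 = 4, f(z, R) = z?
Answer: 0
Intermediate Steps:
q = 1/4 (q = -1/4*(-1) = 1/4 ≈ 0.25000)
P(O, D) = 7 (P(O, D) = 3 + 4 = 7)
j(v) = -4*v**2
y = -30 (y = -21 - 9 = -30)
(U(1, q)*y)*j(4) = (0*(-30))*(-4*4**2) = 0*(-4*16) = 0*(-64) = 0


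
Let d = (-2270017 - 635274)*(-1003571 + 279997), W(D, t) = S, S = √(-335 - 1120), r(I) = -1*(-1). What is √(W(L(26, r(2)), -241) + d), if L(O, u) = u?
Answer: √(2102193030034 + I*√1455) ≈ 1.4499e+6 + 0.e-5*I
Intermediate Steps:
r(I) = 1
S = I*√1455 (S = √(-1455) = I*√1455 ≈ 38.144*I)
W(D, t) = I*√1455
d = 2102193030034 (d = -2905291*(-723574) = 2102193030034)
√(W(L(26, r(2)), -241) + d) = √(I*√1455 + 2102193030034) = √(2102193030034 + I*√1455)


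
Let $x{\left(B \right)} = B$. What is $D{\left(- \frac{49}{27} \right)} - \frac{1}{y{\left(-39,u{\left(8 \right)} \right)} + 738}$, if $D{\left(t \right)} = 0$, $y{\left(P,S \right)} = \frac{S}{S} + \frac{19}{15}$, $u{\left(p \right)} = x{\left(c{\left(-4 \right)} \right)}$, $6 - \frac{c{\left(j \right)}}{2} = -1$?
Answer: $- \frac{15}{11104} \approx -0.0013509$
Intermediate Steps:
$c{\left(j \right)} = 14$ ($c{\left(j \right)} = 12 - -2 = 12 + 2 = 14$)
$u{\left(p \right)} = 14$
$y{\left(P,S \right)} = \frac{34}{15}$ ($y{\left(P,S \right)} = 1 + 19 \cdot \frac{1}{15} = 1 + \frac{19}{15} = \frac{34}{15}$)
$D{\left(- \frac{49}{27} \right)} - \frac{1}{y{\left(-39,u{\left(8 \right)} \right)} + 738} = 0 - \frac{1}{\frac{34}{15} + 738} = 0 - \frac{1}{\frac{11104}{15}} = 0 - \frac{15}{11104} = - \frac{15}{11104}$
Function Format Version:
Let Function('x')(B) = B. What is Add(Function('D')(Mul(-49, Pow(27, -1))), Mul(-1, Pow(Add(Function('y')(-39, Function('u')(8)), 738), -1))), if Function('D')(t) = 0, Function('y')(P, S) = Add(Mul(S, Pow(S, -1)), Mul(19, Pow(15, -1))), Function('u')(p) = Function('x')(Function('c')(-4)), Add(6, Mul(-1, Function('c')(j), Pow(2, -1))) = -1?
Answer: Rational(-15, 11104) ≈ -0.0013509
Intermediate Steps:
Function('c')(j) = 14 (Function('c')(j) = Add(12, Mul(-2, -1)) = Add(12, 2) = 14)
Function('u')(p) = 14
Function('y')(P, S) = Rational(34, 15) (Function('y')(P, S) = Add(1, Mul(19, Rational(1, 15))) = Add(1, Rational(19, 15)) = Rational(34, 15))
Add(Function('D')(Mul(-49, Pow(27, -1))), Mul(-1, Pow(Add(Function('y')(-39, Function('u')(8)), 738), -1))) = Add(0, Mul(-1, Pow(Add(Rational(34, 15), 738), -1))) = Add(0, Mul(-1, Pow(Rational(11104, 15), -1))) = Add(0, Mul(-1, Rational(15, 11104))) = Add(0, Rational(-15, 11104)) = Rational(-15, 11104)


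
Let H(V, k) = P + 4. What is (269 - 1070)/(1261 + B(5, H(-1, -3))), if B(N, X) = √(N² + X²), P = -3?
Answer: -77697/122315 + 801*√26/1590095 ≈ -0.63265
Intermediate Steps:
H(V, k) = 1 (H(V, k) = -3 + 4 = 1)
(269 - 1070)/(1261 + B(5, H(-1, -3))) = (269 - 1070)/(1261 + √(5² + 1²)) = -801/(1261 + √(25 + 1)) = -801/(1261 + √26)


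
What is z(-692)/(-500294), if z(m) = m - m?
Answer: 0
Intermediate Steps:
z(m) = 0
z(-692)/(-500294) = 0/(-500294) = 0*(-1/500294) = 0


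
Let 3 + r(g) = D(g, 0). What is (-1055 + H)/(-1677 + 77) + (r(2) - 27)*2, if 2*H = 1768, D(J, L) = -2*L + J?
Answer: -89429/1600 ≈ -55.893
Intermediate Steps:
D(J, L) = J - 2*L
r(g) = -3 + g (r(g) = -3 + (g - 2*0) = -3 + (g + 0) = -3 + g)
H = 884 (H = (½)*1768 = 884)
(-1055 + H)/(-1677 + 77) + (r(2) - 27)*2 = (-1055 + 884)/(-1677 + 77) + ((-3 + 2) - 27)*2 = -171/(-1600) + (-1 - 27)*2 = -171*(-1/1600) - 28*2 = 171/1600 - 56 = -89429/1600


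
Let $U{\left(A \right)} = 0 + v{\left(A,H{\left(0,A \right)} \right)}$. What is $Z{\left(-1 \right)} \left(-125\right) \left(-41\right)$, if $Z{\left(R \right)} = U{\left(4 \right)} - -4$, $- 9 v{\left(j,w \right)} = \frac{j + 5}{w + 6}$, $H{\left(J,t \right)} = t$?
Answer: $\frac{39975}{2} \approx 19988.0$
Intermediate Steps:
$v{\left(j,w \right)} = - \frac{5 + j}{9 \left(6 + w\right)}$ ($v{\left(j,w \right)} = - \frac{\left(j + 5\right) \frac{1}{w + 6}}{9} = - \frac{\left(5 + j\right) \frac{1}{6 + w}}{9} = - \frac{\frac{1}{6 + w} \left(5 + j\right)}{9} = - \frac{5 + j}{9 \left(6 + w\right)}$)
$U{\left(A \right)} = \frac{-5 - A}{9 \left(6 + A\right)}$ ($U{\left(A \right)} = 0 + \frac{-5 - A}{9 \left(6 + A\right)} = \frac{-5 - A}{9 \left(6 + A\right)}$)
$Z{\left(R \right)} = \frac{39}{10}$ ($Z{\left(R \right)} = \frac{-5 - 4}{9 \left(6 + 4\right)} - -4 = \frac{-5 - 4}{9 \cdot 10} + 4 = \frac{1}{9} \cdot \frac{1}{10} \left(-9\right) + 4 = - \frac{1}{10} + 4 = \frac{39}{10}$)
$Z{\left(-1 \right)} \left(-125\right) \left(-41\right) = \frac{39}{10} \left(-125\right) \left(-41\right) = \left(- \frac{975}{2}\right) \left(-41\right) = \frac{39975}{2}$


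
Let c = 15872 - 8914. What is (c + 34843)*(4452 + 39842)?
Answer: 1851533494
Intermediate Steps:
c = 6958
(c + 34843)*(4452 + 39842) = (6958 + 34843)*(4452 + 39842) = 41801*44294 = 1851533494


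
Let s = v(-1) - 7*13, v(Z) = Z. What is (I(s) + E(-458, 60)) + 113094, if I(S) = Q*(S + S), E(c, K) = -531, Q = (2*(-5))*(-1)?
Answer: 110723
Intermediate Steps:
Q = 10 (Q = -10*(-1) = 10)
s = -92 (s = -1 - 7*13 = -1 - 91 = -92)
I(S) = 20*S (I(S) = 10*(S + S) = 10*(2*S) = 20*S)
(I(s) + E(-458, 60)) + 113094 = (20*(-92) - 531) + 113094 = (-1840 - 531) + 113094 = -2371 + 113094 = 110723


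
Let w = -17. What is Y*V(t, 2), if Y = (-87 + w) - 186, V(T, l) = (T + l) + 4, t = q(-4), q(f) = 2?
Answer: -2320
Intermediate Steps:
t = 2
V(T, l) = 4 + T + l
Y = -290 (Y = (-87 - 17) - 186 = -104 - 186 = -290)
Y*V(t, 2) = -290*(4 + 2 + 2) = -290*8 = -2320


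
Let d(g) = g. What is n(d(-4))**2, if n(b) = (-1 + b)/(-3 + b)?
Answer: 25/49 ≈ 0.51020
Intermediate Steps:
n(b) = (-1 + b)/(-3 + b)
n(d(-4))**2 = ((-1 - 4)/(-3 - 4))**2 = (-5/(-7))**2 = (-1/7*(-5))**2 = (5/7)**2 = 25/49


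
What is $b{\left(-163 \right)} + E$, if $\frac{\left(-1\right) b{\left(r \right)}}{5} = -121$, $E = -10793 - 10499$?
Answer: $-20687$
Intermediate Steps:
$E = -21292$ ($E = -10793 - 10499 = -21292$)
$b{\left(r \right)} = 605$ ($b{\left(r \right)} = \left(-5\right) \left(-121\right) = 605$)
$b{\left(-163 \right)} + E = 605 - 21292 = -20687$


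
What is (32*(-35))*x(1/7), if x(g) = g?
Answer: -160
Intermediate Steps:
(32*(-35))*x(1/7) = (32*(-35))/7 = -1120*⅐ = -160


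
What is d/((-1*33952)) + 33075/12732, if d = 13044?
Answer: 18789/8488 ≈ 2.2136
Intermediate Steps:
d/((-1*33952)) + 33075/12732 = 13044/((-1*33952)) + 33075/12732 = 13044/(-33952) + 33075*(1/12732) = 13044*(-1/33952) + 11025/4244 = -3261/8488 + 11025/4244 = 18789/8488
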